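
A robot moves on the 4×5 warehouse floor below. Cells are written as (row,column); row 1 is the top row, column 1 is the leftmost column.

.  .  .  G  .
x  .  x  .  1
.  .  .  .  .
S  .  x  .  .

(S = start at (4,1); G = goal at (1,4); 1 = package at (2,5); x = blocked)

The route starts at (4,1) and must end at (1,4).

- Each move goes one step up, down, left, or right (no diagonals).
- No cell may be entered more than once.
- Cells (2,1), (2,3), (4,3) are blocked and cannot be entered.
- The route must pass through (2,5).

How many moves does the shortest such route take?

8

Any route passes through (2,5) somewhere between (4,1) and (1,4). Summing Manhattan distances along the two legs ((4,1) → (2,5) → (1,4)) gives a lower bound of 6 + 2 = 8 moves.
A route of 8 moves achieves this: (4,1) → (3,1) → (3,2) → (3,3) → (3,4) → (2,4) → (2,5) → (1,5) → (1,4).
Since 8 matches the lower bound, it is optimal.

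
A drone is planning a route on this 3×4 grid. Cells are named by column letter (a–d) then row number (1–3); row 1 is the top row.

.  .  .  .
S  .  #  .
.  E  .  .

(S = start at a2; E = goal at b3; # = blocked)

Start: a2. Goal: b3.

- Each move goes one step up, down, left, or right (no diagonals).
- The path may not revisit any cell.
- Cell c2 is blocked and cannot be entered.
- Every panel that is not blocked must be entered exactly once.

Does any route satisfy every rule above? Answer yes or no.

no

Colour the cells like a checkerboard: each orthogonal step flips colour, so a Hamiltonian route alternates colours. Here there are 6 cells of one colour and 5 of the other, with start on the same colour as the goal — the counts and endpoints can't be arranged into an alternating sequence of length 11, so no Hamiltonian route exists.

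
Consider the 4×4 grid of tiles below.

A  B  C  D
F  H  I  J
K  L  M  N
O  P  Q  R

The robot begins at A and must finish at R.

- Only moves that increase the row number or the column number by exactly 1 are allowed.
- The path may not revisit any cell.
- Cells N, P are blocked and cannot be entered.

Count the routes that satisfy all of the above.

A right/down-only route from A to R makes exactly 3 down-moves and 3 right-moves in some order.
With no other constraints that would be C(6,3) = 20 routes.
Subtract routes through each blocked cell (inclusion–exclusion for overlaps): − through N: 10 − through P: 4 → 6.
That gives 6 routes.

6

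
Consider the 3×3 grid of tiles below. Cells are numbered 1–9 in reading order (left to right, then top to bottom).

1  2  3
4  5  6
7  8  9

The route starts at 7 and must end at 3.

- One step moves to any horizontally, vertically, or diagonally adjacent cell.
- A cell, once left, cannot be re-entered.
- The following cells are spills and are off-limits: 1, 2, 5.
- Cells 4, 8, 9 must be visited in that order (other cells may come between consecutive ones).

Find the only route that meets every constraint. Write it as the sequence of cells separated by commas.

7, 4, 8, 9, 6, 3

The waypoints must appear in the order 4, 8, 9, with no cell reused.
Route from 7: up to 4, down-right to 8, right to 9, 2× up (reaching 3) — 5 moves in all.
Check: order respected (4 at step 1, 8 at step 2, 9 at step 3).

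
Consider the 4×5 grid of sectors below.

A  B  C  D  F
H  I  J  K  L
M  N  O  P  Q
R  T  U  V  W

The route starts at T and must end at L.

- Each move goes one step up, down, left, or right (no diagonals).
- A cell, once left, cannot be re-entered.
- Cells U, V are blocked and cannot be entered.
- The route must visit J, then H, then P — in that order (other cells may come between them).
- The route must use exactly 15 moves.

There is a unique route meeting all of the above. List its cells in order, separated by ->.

The waypoints must appear in the order J, H, P, with no cell reused.
Route from T: left 1 to R, up 1 to M, right 2 to O, up 1 to J, left 2 to H, up 1 to A, right 3 to D, down 2 to P, right 1 to Q, up 1 to L — 15 moves in all.
Check: order respected (J at step 5, H at step 7, P at step 13); 15 moves as required.

T -> R -> M -> N -> O -> J -> I -> H -> A -> B -> C -> D -> K -> P -> Q -> L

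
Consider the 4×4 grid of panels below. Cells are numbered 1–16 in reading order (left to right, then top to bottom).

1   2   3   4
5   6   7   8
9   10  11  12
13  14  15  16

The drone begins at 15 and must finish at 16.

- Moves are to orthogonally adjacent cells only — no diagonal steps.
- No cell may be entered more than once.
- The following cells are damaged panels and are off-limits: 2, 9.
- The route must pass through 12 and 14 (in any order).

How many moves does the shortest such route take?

Any route passes through 12 and 14 in some order between 15 and 16. Summing Manhattan distances along each leg and taking the cheapest ordering (15 → 14 → 12 → 16) gives a lower bound of 1 + 3 + 1 = 5 moves.
A route of 5 moves achieves this: 15 → 14 → 10 → 11 → 12 → 16.
Since 5 matches the lower bound, it is optimal.

5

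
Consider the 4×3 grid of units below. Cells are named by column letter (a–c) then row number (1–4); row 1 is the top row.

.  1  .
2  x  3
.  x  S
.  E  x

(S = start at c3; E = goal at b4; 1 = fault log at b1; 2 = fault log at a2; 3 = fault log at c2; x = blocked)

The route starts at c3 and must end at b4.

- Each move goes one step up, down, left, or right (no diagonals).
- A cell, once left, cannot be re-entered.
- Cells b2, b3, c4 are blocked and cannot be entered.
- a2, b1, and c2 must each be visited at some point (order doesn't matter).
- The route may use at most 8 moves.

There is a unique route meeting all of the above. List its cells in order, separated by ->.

c3 -> c2 -> c1 -> b1 -> a1 -> a2 -> a3 -> a4 -> b4

The 8-move cap with required stops at a2, b1, c2 leaves no slack for detours.
Route from c3: up 2 to c1, left 2 to a1, down 3 to a4, right 1 to b4 — 8 moves in all.
Check: all required cells visited; 8 ≤ 8 moves.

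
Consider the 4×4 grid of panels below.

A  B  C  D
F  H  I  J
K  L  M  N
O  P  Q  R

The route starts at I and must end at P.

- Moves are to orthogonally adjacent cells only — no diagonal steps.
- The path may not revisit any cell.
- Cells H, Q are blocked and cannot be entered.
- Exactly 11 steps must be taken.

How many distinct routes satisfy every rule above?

Need simple routes of exactly 11 moves from I to P (Manhattan distance 3, so 4 moves are spent on a detour and 4 undoing it).
Enumerating: I M N J D C B A F K O P | I M N J D C B A F K L P.
That gives 2 routes.

2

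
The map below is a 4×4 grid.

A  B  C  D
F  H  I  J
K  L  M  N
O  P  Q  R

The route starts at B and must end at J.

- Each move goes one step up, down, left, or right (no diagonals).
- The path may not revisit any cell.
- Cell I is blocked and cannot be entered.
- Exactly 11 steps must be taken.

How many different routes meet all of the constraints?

Need simple routes of exactly 11 moves from B to J (Manhattan distance 3, so 4 moves are spent on a detour and 4 undoing it).
Enumerating: B H F K O P L M Q R N J | B A F K O P L M Q R N J | B A F H L K O P Q M N J | B A F H L K O P Q R N J.
That gives 4 routes.

4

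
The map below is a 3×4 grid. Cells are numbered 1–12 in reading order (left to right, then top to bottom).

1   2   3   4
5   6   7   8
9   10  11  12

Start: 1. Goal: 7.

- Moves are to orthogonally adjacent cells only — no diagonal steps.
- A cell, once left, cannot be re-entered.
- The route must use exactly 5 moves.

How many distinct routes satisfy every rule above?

Need simple routes of exactly 5 moves from 1 to 7 (Manhattan distance 3, so 1 moves are spent on a detour and 1 undoing it).
Enumerating: 1 5 9 10 6 7 | 1 5 9 10 11 7 | 1 5 6 2 3 7 | 1 5 6 10 11 7 | 1 2 6 10 11 7 | 1 2 3 4 8 7.
That gives 6 routes.

6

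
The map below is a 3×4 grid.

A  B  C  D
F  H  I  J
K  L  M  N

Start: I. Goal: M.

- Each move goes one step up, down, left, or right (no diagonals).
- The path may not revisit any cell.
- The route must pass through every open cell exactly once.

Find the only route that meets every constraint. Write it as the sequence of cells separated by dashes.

I - H - L - K - F - A - B - C - D - J - N - M

Need to visit all 12 open cells exactly once, starting at I and ending at M.
Route from I: left 1 to H, down 1 to L, left 1 to K, up 2 to A, right 3 to D, down 2 to N, left 1 to M — 11 moves in all.
Check: all 12 open cells covered.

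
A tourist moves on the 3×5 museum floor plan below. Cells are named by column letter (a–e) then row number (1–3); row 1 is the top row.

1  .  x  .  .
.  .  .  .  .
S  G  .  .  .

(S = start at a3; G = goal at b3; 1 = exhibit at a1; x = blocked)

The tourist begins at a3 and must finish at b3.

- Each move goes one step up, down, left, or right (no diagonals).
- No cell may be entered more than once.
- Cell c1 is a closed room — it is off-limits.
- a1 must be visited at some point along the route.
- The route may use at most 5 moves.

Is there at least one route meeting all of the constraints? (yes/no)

yes

One route that works: a3 → a2 → a1 → b1 → b2 → b3.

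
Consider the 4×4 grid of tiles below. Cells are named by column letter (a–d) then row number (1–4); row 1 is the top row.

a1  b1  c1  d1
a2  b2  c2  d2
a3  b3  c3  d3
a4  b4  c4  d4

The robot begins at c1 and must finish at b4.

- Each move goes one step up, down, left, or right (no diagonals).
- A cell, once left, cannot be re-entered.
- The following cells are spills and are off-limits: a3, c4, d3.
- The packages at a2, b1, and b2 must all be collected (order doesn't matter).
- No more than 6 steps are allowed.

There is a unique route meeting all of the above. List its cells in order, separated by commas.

The budget equals the shortest possible length, so every move has to be on a shortest route through the required cells.
Route from c1: left 2 to a1, down 1 to a2, right 1 to b2, down 2 to b4 — 6 moves in all.
Check: all required cells visited; 6 ≤ 6 moves.

c1, b1, a1, a2, b2, b3, b4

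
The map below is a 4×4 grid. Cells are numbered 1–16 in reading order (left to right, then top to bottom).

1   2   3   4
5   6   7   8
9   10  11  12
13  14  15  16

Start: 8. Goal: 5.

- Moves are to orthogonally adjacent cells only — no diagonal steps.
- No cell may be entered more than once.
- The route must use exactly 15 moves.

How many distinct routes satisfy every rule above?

Need simple routes of exactly 15 moves from 8 to 5 (Manhattan distance 3, so 6 moves are spent on a detour and 6 undoing it).
Enumerating: 8 4 3 7 11 12 16 15 14 13 9 10 6 2 1 5.
That gives 1 route.

1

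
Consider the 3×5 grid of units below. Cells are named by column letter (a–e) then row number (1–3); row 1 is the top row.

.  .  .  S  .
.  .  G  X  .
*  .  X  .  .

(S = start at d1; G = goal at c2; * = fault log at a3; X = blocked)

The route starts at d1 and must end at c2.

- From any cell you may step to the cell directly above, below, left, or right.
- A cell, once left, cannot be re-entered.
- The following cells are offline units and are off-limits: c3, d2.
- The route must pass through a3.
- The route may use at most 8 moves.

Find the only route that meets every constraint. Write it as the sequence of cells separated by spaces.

d1 c1 b1 a1 a2 a3 b3 b2 c2

The 8-move cap with required stops at a3 leaves no slack for detours.
Route from d1: 3× left (reaching a1), 2× down (reaching a3), right to b3, up to b2, right to c2 — 8 moves in all.
Check: all required cells visited; 8 ≤ 8 moves.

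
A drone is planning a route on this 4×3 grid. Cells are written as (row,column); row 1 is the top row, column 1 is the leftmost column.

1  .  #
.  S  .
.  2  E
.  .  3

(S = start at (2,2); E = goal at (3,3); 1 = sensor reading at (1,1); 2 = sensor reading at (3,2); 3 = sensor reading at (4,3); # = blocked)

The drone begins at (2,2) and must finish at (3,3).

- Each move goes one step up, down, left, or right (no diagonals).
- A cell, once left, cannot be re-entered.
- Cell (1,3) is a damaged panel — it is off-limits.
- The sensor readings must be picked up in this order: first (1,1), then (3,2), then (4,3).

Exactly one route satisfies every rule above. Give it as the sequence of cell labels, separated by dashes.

The waypoints must appear in the order (1,1), (3,2), (4,3), with no cell reused.
Route from (2,2): up 1 to (1,2), left 1 to (1,1), down 2 to (3,1), right 1 to (3,2), down 1 to (4,2), right 1 to (4,3), up 1 to (3,3) — 8 moves in all.
Check: order respected (1 at step 2, 2 at step 5, 3 at step 7).

(2,2) - (1,2) - (1,1) - (2,1) - (3,1) - (3,2) - (4,2) - (4,3) - (3,3)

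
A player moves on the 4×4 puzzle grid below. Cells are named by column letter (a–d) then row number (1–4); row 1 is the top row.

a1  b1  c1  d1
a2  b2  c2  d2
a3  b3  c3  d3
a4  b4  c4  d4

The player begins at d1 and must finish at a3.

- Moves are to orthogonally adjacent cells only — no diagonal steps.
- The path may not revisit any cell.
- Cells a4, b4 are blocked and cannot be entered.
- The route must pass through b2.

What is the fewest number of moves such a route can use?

Any route passes through b2 somewhere between d1 and a3. Summing Manhattan distances along the two legs (d1 → b2 → a3) gives a lower bound of 3 + 2 = 5 moves.
A route of 5 moves achieves this: d1 → d2 → c2 → b2 → b3 → a3.
Since 5 matches the lower bound, it is optimal.

5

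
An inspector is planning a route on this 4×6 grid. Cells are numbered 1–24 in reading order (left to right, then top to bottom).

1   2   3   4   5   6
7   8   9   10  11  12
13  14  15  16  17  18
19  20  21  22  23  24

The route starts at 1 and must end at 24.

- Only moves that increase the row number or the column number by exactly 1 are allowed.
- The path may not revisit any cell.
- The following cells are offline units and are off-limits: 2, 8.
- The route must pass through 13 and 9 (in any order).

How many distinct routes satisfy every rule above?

0

A right/down-only route from 1 to 24 makes exactly 3 down-moves and 5 right-moves in some order.
With no other constraints that would be C(8,3) = 56 routes.
13 is below but to the left of 9: going 9 → 13 would need a leftward move and 13 → 9 an upward move, so no right/down-only route can visit both required cells.
No route satisfies every constraint, so the count is 0.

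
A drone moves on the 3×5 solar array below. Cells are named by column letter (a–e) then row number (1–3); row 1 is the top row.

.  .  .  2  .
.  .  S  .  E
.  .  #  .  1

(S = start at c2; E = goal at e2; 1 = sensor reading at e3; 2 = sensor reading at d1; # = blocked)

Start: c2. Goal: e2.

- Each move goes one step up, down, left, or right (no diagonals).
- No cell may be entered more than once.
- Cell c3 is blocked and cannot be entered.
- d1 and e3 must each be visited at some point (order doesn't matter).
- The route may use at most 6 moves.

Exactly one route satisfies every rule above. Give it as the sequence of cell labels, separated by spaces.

Any route must reach d1 and e3 and still end at e2 within 6 moves, so the order of the required stops is forced.
Route from c2: up 1 to c1, right 1 to d1, down 2 to d3, right 1 to e3, up 1 to e2 — 6 moves in all.
Check: all required cells visited; 6 ≤ 6 moves.

c2 c1 d1 d2 d3 e3 e2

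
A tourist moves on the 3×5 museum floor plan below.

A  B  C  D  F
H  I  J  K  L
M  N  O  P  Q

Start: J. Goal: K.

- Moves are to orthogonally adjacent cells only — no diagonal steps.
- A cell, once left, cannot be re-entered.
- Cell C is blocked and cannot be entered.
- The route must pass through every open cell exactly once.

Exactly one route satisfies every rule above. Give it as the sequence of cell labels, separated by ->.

Need to visit all 14 open cells exactly once, starting at J and ending at K.
Cell M has only two open neighbours (H and N), so the path must pass straight through it: one of those is the cell it's entered from and the other is where it exits.
Route from J: left to I, up to B, left to A, 2× down (reaching M), 4× right (reaching Q), 2× up (reaching F), left to D, down to K — 13 moves in all.
Check: all 14 open cells covered.

J -> I -> B -> A -> H -> M -> N -> O -> P -> Q -> L -> F -> D -> K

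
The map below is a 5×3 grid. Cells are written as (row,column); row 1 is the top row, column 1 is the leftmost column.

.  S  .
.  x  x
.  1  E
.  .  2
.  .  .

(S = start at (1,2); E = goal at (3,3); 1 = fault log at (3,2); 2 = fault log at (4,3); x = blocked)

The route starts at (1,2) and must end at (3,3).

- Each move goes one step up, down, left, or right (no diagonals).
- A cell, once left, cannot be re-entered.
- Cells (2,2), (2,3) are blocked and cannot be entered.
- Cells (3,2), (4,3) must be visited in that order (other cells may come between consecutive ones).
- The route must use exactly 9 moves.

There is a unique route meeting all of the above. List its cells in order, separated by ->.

The waypoints must appear in the order (3,2), (4,3), with no cell reused.
Route from (1,2): left to (1,1), 2× down (reaching (3,1)), right to (3,2), 2× down (reaching (5,2)), right to (5,3), 2× up (reaching (3,3)) — 9 moves in all.
Check: order respected (1 at step 4, 2 at step 8); 9 moves as required.

(1,2) -> (1,1) -> (2,1) -> (3,1) -> (3,2) -> (4,2) -> (5,2) -> (5,3) -> (4,3) -> (3,3)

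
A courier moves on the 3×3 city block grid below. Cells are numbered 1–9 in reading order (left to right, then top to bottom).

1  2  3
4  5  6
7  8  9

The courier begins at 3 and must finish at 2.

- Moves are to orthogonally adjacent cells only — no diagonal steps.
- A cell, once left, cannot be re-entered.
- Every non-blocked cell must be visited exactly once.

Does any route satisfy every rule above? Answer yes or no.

no

Colour the cells like a checkerboard: each orthogonal step flips colour, so a Hamiltonian route alternates colours. Here there are 5 cells of one colour and 4 of the other, with start on the opposite colour to the goal — the counts and endpoints can't be arranged into an alternating sequence of length 9, so no Hamiltonian route exists.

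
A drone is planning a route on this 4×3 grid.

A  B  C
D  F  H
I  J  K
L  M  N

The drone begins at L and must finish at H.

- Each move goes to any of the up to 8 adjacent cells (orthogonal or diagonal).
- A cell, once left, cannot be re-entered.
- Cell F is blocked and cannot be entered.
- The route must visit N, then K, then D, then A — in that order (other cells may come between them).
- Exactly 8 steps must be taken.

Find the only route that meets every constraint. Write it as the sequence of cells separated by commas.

The waypoints must appear in the order N, K, D, A, with no cell reused.
Route from L: 2× right (reaching N), up to K, left to J, up-left to D, up to A, right to B, down-right to H — 8 moves in all.
Check: order respected (N at step 2, K at step 3, D at step 5, A at step 6); 8 moves as required.

L, M, N, K, J, D, A, B, H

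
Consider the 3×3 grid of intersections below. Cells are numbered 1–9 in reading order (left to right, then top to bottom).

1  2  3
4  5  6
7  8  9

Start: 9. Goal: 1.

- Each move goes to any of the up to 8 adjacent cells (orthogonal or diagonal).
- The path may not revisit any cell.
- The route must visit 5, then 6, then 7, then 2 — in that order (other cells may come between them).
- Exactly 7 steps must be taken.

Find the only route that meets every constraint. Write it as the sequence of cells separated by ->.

The waypoints must appear in the order 5, 6, 7, 2, with no cell reused.
Route from 9: up-left 1 to 5, right 1 to 6, down-left 1 to 8, left 1 to 7, up 1 to 4, up-right 1 to 2, left 1 to 1 — 7 moves in all.
Check: order respected (5 at step 1, 6 at step 2, 7 at step 4, 2 at step 6); 7 moves as required.

9 -> 5 -> 6 -> 8 -> 7 -> 4 -> 2 -> 1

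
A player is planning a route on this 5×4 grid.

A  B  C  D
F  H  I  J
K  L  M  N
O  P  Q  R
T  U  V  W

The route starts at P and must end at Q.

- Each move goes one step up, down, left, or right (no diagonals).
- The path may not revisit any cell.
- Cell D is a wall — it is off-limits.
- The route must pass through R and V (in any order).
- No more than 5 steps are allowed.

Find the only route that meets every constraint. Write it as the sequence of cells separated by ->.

P -> U -> V -> W -> R -> Q

Any route must reach R and V and still end at Q within 5 moves, so the order of the required stops is forced.
Route from P: down to U, 2× right (reaching W), up to R, left to Q — 5 moves in all.
Check: all required cells visited; 5 ≤ 5 moves.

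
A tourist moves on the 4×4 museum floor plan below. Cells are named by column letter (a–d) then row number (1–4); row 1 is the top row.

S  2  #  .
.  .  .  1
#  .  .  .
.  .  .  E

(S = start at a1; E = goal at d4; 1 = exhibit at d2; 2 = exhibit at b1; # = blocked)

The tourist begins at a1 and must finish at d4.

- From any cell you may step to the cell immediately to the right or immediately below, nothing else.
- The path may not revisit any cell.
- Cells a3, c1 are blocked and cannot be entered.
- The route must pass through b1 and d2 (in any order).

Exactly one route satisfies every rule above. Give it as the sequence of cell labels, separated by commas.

Moves only go right or down, so the column and row indices never decrease.
Route from a1: right to b1, down to b2, 2× right (reaching d2), 2× down (reaching d4) — 6 moves in all.
Check: all required cells visited.

a1, b1, b2, c2, d2, d3, d4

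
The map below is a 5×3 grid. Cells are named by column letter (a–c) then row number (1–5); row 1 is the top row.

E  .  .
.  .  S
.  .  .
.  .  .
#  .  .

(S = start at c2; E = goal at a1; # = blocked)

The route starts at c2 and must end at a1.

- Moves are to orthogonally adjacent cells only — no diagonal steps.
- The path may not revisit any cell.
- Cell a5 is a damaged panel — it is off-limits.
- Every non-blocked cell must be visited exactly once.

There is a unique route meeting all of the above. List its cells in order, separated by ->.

c2 -> c1 -> b1 -> b2 -> b3 -> c3 -> c4 -> c5 -> b5 -> b4 -> a4 -> a3 -> a2 -> a1

Need to visit all 14 open cells exactly once, starting at c2 and ending at a1.
Cell c1 has only two open neighbours (c2 and b1), so the path must pass straight through it: one of those is the cell it's entered from and the other is where it exits.
Route from c2: up to c1, left to b1, 2× down (reaching b3), right to c3, 2× down (reaching c5), left to b5, up to b4, left to a4, 3× up (reaching a1) — 13 moves in all.
Check: all 14 open cells covered.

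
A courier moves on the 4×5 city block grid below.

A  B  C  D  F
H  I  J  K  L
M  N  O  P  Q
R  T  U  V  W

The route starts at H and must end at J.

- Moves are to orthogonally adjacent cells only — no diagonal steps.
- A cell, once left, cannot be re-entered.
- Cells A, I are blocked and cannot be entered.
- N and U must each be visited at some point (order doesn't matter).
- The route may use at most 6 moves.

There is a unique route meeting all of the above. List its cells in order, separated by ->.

H -> M -> N -> T -> U -> O -> J

The 6-move cap with required stops at N, U leaves no slack for detours.
Route from H: down 1 to M, right 1 to N, down 1 to T, right 1 to U, up 2 to J — 6 moves in all.
Check: all required cells visited; 6 ≤ 6 moves.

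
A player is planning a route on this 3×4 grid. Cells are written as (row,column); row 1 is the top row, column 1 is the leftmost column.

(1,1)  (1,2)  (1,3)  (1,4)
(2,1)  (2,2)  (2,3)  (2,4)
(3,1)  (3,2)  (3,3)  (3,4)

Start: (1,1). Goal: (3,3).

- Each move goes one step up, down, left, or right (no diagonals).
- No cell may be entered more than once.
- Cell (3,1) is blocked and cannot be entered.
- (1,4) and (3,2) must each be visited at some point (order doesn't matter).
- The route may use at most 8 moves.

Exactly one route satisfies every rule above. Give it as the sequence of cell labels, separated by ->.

(1,1) -> (1,2) -> (1,3) -> (1,4) -> (2,4) -> (2,3) -> (2,2) -> (3,2) -> (3,3)

Any route must reach (1,4) and (3,2) and still end at (3,3) within 8 moves, so the order of the required stops is forced.
Route from (1,1): 3× right (reaching (1,4)), down to (2,4), 2× left (reaching (2,2)), down to (3,2), right to (3,3) — 8 moves in all.
Check: all required cells visited; 8 ≤ 8 moves.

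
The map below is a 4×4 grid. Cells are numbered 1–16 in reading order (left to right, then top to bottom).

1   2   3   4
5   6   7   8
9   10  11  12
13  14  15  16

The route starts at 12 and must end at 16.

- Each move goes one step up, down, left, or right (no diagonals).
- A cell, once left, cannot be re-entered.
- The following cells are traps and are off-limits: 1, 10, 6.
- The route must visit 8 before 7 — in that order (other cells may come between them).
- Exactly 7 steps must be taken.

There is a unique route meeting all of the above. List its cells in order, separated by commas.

12, 8, 4, 3, 7, 11, 15, 16

The waypoints must appear in the order 8, 7, with no cell reused.
Route from 12: up 2 to 4, left 1 to 3, down 3 to 15, right 1 to 16 — 7 moves in all.
Check: order respected (8 at step 1, 7 at step 4); 7 moves as required.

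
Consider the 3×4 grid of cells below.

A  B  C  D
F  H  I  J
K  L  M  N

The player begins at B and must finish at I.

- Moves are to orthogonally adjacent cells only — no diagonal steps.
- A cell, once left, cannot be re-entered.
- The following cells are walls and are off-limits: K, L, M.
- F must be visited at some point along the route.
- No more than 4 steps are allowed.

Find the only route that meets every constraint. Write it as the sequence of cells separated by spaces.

The 4-move cap with required stops at F leaves no slack for detours.
Route from B: left to A, down to F, 2× right (reaching I) — 4 moves in all.
Check: all required cells visited; 4 ≤ 4 moves.

B A F H I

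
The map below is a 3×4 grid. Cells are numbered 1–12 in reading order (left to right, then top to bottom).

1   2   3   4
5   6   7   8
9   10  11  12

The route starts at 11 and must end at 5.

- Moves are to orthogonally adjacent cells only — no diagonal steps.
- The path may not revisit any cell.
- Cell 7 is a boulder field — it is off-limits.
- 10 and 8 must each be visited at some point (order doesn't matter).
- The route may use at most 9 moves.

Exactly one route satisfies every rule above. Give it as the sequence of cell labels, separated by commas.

Any route must reach 10 and 8 and still end at 5 within 9 moves, so the order of the required stops is forced.
Route from 11: right 1 to 12, up 2 to 4, left 2 to 2, down 2 to 10, left 1 to 9, up 1 to 5 — 9 moves in all.
Check: all required cells visited; 9 ≤ 9 moves.

11, 12, 8, 4, 3, 2, 6, 10, 9, 5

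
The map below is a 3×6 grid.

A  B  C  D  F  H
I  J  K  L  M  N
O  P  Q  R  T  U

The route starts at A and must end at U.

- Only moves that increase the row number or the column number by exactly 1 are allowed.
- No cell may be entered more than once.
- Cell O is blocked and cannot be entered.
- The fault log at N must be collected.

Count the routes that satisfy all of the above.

A right/down-only route from A to U makes exactly 2 down-moves and 5 right-moves in some order.
With no other constraints that would be C(7,2) = 21 routes.
Split at N and multiply the segment counts (each segment already excludes blocked cells): A→N: 6; N→U: 1; product = 6.
That gives 6 routes.

6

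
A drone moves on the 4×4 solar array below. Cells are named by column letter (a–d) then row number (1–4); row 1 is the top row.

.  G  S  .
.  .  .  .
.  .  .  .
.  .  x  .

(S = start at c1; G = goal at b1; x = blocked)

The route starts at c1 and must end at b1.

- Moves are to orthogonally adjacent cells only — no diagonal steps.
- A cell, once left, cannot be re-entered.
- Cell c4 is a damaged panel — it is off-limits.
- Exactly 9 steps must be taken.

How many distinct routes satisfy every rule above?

14

Need simple routes of exactly 9 moves from c1 to b1 (Manhattan distance 1, so 4 moves are spent on a detour and 4 undoing it).
Branch systematically from the start, pruning whenever the remaining move budget drops below the Manhattan distance to b1 or differs from it in parity. Grouping the completions by first move — via c2: 6; via d1: 8 (no valid completion starts via b1) — and summing: 6 + 8 = 14.
That gives 14 routes.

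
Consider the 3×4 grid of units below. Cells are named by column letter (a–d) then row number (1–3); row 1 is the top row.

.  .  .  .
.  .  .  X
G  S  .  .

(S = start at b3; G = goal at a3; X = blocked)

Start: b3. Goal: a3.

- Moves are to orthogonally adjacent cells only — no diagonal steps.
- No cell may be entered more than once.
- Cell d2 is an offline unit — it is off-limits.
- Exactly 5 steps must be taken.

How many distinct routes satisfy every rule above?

2

Need simple routes of exactly 5 moves from b3 to a3 (Manhattan distance 1, so 2 moves are spent on a detour and 2 undoing it).
Enumerating: b3 b2 b1 a1 a2 a3 | b3 c3 c2 b2 a2 a3.
That gives 2 routes.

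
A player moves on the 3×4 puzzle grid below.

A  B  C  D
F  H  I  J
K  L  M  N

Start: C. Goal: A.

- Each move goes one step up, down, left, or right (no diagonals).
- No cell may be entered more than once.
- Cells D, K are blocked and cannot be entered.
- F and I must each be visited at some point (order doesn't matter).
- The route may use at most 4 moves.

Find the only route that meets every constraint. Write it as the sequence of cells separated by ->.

Any route must reach F and I and still end at A within 4 moves, so the order of the required stops is forced.
Route from C: down to I, 2× left (reaching F), up to A — 4 moves in all.
Check: all required cells visited; 4 ≤ 4 moves.

C -> I -> H -> F -> A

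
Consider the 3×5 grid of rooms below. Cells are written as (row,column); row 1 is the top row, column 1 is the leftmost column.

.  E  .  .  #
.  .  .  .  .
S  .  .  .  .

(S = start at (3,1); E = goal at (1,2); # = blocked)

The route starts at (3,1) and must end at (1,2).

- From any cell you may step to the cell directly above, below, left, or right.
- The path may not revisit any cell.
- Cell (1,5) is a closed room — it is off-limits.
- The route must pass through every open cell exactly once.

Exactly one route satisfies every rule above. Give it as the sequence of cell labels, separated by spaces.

(3,1) (3,2) (3,3) (3,4) (3,5) (2,5) (2,4) (1,4) (1,3) (2,3) (2,2) (2,1) (1,1) (1,2)

Need to visit all 14 open cells exactly once, starting at (3,1) and ending at (1,2).
Cell (1,1) has only two open neighbours ((2,1) and (1,2)), so the path must pass straight through it: one of those is the cell it's entered from and the other is where it exits.
Route from (3,1): 4× right (reaching (3,5)), up to (2,5), left to (2,4), up to (1,4), left to (1,3), down to (2,3), 2× left (reaching (2,1)), up to (1,1), right to (1,2) — 13 moves in all.
Check: all 14 open cells covered.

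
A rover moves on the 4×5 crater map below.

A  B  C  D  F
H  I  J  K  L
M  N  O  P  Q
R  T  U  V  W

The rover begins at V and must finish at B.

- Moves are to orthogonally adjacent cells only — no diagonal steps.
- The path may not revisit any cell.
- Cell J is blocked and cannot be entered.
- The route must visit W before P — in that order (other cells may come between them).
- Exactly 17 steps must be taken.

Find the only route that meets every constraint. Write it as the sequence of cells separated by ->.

The waypoints must appear in the order W, P, with no cell reused.
Route from V: right 1 to W, up 3 to F, left 1 to D, down 2 to P, left 1 to O, down 1 to U, left 2 to R, up 1 to M, right 1 to N, up 1 to I, left 1 to H, up 1 to A, right 1 to B — 17 moves in all.
Check: order respected (W at step 1, P at step 7); 17 moves as required.

V -> W -> Q -> L -> F -> D -> K -> P -> O -> U -> T -> R -> M -> N -> I -> H -> A -> B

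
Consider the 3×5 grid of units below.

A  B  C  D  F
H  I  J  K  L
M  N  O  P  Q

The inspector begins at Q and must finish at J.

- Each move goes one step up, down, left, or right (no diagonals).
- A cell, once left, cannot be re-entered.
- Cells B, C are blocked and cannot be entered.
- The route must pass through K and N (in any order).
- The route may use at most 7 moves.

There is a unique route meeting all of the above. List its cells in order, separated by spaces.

Q L K P O N I J

Any route must reach K and N and still end at J within 7 moves, so the order of the required stops is forced.
Route from Q: up 1 to L, left 1 to K, down 1 to P, left 2 to N, up 1 to I, right 1 to J — 7 moves in all.
Check: all required cells visited; 7 ≤ 7 moves.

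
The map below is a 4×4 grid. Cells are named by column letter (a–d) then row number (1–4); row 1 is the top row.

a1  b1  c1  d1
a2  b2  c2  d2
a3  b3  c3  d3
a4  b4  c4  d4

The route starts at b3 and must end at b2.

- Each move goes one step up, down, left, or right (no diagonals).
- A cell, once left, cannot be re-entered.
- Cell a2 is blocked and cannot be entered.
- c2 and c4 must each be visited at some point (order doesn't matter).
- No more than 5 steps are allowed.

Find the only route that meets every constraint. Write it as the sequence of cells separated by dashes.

Any route must reach c2 and c4 and still end at b2 within 5 moves, so the order of the required stops is forced.
Route from b3: down 1 to b4, right 1 to c4, up 2 to c2, left 1 to b2 — 5 moves in all.
Check: all required cells visited; 5 ≤ 5 moves.

b3 - b4 - c4 - c3 - c2 - b2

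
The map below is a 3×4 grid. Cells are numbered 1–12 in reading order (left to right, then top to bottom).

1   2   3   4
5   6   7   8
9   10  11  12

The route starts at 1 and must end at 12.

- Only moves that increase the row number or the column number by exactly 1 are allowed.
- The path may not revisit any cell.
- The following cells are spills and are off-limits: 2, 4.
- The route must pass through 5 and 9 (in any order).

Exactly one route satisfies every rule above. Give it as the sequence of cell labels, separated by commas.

Moves only go right or down, so the column and row indices never decrease.
Route from 1: down 2 to 9, right 3 to 12 — 5 moves in all.
Check: all required cells visited.

1, 5, 9, 10, 11, 12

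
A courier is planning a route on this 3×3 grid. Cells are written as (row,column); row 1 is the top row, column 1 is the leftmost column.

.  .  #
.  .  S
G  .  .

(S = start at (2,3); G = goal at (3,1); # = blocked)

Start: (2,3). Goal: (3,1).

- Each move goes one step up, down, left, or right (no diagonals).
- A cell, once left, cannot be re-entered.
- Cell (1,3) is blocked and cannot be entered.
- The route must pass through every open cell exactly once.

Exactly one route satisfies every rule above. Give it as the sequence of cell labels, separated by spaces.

(2,3) (3,3) (3,2) (2,2) (1,2) (1,1) (2,1) (3,1)

Need to visit all 8 open cells exactly once, starting at (2,3) and ending at (3,1).
Route from (2,3): down to (3,3), left to (3,2), 2× up (reaching (1,2)), left to (1,1), 2× down (reaching (3,1)) — 7 moves in all.
Check: all 8 open cells covered.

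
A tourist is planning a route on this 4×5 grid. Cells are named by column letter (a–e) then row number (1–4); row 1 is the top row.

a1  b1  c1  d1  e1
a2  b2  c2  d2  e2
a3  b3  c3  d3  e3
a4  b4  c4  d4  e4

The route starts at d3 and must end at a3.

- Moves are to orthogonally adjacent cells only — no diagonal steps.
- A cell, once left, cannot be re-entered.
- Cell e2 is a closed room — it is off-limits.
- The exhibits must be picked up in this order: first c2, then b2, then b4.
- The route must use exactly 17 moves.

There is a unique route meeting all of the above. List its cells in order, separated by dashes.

The waypoints must appear in the order c2, b2, b4, with no cell reused.
Route from d3: right 1 to e3, down 1 to e4, left 2 to c4, up 2 to c2, right 1 to d2, up 1 to d1, left 3 to a1, down 1 to a2, right 1 to b2, down 2 to b4, left 1 to a4, up 1 to a3 — 17 moves in all.
Check: order respected (c2 at step 6, b2 at step 13, b4 at step 15); 17 moves as required.

d3 - e3 - e4 - d4 - c4 - c3 - c2 - d2 - d1 - c1 - b1 - a1 - a2 - b2 - b3 - b4 - a4 - a3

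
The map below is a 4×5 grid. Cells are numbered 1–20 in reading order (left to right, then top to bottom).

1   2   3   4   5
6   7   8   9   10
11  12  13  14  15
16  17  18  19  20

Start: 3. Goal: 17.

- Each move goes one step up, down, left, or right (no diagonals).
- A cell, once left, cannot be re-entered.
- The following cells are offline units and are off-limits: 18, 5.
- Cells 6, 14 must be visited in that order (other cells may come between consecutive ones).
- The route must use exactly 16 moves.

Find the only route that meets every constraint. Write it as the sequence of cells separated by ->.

The waypoints must appear in the order 6, 14, with no cell reused.
Route from 3: left 2 to 1, down 1 to 6, right 4 to 10, down 2 to 20, left 1 to 19, up 1 to 14, left 3 to 11, down 1 to 16, right 1 to 17 — 16 moves in all.
Check: order respected (6 at step 3, 14 at step 11); 16 moves as required.

3 -> 2 -> 1 -> 6 -> 7 -> 8 -> 9 -> 10 -> 15 -> 20 -> 19 -> 14 -> 13 -> 12 -> 11 -> 16 -> 17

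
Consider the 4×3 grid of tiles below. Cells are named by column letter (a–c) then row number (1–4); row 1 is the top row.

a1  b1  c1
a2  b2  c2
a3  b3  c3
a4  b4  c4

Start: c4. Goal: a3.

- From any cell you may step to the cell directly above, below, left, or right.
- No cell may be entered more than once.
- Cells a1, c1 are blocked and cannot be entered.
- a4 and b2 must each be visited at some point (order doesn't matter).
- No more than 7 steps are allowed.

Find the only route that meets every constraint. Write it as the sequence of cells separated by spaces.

c4 c3 c2 b2 b3 b4 a4 a3

Any route must reach a4 and b2 and still end at a3 within 7 moves, so the order of the required stops is forced.
Route from c4: up 2 to c2, left 1 to b2, down 2 to b4, left 1 to a4, up 1 to a3 — 7 moves in all.
Check: all required cells visited; 7 ≤ 7 moves.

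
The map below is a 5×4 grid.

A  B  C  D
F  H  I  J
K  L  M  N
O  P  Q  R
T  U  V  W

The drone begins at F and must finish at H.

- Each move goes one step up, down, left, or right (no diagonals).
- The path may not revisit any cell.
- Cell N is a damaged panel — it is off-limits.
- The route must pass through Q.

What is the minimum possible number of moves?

Any route passes through Q somewhere between F and H. Summing Manhattan distances along the two legs (F → Q → H) gives a lower bound of 4 + 3 = 7 moves.
A route of 7 moves achieves this: F → K → O → P → Q → M → I → H.
Since 7 matches the lower bound, it is optimal.

7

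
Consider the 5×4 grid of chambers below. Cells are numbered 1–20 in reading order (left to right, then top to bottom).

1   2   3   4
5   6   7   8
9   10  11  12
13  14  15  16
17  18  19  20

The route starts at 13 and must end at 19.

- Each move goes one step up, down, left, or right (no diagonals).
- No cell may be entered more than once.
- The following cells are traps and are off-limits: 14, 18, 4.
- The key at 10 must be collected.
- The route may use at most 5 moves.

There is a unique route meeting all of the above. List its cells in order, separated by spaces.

13 9 10 11 15 19

Any route must reach 10 and still end at 19 within 5 moves, so the order of the required stops is forced.
Route from 13: up to 9, 2× right (reaching 11), 2× down (reaching 19) — 5 moves in all.
Check: all required cells visited; 5 ≤ 5 moves.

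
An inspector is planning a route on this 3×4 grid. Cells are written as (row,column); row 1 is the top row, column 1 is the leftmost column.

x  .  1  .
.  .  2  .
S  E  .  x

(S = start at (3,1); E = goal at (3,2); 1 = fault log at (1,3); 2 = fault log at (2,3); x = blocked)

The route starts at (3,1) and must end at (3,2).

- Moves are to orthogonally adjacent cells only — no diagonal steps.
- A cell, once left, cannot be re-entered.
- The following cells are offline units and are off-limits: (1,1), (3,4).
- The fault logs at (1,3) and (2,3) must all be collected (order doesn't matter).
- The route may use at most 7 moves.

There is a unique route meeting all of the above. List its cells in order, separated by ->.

The budget equals the shortest possible length, so every move has to be on a shortest route through the required cells.
Route from (3,1): up to (2,1), right to (2,2), up to (1,2), right to (1,3), 2× down (reaching (3,3)), left to (3,2) — 7 moves in all.
Check: all required cells visited; 7 ≤ 7 moves.

(3,1) -> (2,1) -> (2,2) -> (1,2) -> (1,3) -> (2,3) -> (3,3) -> (3,2)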